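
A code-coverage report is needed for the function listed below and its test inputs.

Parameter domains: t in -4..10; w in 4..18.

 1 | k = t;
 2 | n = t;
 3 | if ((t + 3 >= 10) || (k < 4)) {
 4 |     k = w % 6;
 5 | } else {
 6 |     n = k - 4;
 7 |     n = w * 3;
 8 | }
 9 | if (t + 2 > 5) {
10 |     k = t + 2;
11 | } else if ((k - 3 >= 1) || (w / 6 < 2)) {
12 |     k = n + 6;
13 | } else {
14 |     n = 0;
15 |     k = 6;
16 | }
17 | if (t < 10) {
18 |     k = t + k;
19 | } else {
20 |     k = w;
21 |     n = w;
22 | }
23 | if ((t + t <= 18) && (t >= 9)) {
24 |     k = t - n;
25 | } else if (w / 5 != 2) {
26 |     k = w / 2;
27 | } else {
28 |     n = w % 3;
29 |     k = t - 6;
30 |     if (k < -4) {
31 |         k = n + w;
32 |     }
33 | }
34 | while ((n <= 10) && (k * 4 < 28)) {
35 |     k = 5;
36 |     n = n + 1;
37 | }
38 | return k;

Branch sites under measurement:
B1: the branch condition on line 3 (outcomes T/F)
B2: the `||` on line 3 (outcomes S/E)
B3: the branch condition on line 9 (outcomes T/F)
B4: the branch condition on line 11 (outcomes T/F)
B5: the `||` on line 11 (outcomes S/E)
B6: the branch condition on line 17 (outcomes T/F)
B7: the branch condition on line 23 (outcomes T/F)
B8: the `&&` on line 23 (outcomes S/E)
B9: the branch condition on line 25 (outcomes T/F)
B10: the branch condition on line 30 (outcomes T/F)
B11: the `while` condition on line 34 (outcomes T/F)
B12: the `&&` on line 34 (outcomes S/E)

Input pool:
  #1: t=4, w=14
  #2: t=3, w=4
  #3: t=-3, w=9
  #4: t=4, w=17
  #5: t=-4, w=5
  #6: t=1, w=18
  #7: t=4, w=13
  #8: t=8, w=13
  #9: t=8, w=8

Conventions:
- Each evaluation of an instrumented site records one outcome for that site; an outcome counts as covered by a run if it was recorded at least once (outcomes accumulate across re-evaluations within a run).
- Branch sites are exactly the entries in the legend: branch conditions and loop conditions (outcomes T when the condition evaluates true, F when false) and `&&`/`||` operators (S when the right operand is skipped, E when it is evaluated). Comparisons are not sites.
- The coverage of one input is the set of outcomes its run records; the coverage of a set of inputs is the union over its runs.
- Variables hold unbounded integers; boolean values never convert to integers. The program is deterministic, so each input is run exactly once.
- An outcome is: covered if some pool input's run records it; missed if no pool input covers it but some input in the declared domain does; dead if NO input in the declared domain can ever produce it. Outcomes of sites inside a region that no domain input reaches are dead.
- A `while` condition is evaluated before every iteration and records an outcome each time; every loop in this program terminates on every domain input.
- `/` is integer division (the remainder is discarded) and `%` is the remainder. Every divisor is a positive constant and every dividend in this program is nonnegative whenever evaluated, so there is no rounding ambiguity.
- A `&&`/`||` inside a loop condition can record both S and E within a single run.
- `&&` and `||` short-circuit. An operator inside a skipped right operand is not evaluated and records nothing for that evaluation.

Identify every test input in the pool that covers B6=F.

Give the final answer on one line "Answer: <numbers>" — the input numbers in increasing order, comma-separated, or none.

input #1 (t=4, w=14): does not record B6=F
input #2 (t=3, w=4): does not record B6=F
input #3 (t=-3, w=9): does not record B6=F
input #4 (t=4, w=17): does not record B6=F
input #5 (t=-4, w=5): does not record B6=F
input #6 (t=1, w=18): does not record B6=F
input #7 (t=4, w=13): does not record B6=F
input #8 (t=8, w=13): does not record B6=F
input #9 (t=8, w=8): does not record B6=F

Answer: none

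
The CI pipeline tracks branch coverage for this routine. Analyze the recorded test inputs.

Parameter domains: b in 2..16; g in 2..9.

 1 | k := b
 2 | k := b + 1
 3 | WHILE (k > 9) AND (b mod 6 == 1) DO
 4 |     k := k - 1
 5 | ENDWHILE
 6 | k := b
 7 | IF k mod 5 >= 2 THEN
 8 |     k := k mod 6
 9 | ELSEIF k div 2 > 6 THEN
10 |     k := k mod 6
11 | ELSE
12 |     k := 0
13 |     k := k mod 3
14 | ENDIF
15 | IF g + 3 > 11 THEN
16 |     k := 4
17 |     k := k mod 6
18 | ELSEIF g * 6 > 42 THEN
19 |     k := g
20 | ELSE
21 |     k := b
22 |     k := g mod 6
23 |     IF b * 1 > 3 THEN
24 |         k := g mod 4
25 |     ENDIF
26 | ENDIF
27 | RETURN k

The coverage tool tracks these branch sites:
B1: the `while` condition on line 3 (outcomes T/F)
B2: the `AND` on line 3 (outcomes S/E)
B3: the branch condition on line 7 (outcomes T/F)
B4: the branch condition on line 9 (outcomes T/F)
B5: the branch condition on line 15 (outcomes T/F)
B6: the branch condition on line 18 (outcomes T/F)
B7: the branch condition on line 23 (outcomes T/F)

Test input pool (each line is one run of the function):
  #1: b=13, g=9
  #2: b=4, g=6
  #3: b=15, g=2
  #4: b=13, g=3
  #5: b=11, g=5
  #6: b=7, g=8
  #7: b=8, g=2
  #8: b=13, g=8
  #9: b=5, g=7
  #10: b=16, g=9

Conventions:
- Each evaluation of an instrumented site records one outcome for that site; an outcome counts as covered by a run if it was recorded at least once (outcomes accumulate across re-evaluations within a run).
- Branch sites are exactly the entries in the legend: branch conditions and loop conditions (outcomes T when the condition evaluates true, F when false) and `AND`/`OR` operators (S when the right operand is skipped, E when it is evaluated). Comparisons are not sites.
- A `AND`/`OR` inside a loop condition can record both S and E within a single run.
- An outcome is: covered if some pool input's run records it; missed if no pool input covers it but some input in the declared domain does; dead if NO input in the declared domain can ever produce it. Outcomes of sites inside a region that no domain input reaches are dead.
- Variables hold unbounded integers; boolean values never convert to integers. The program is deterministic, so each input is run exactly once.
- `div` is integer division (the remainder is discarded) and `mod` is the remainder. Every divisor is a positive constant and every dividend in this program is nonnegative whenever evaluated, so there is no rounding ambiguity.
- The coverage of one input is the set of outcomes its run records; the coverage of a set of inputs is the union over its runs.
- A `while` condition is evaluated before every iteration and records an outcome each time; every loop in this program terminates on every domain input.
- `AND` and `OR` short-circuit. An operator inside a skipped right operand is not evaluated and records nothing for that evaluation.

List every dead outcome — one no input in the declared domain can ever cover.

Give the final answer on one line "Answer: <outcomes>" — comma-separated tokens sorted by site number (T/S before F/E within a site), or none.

sweeping the full domain (120 inputs) for each outcome:
  reachable outcomes have witnesses, e.g. B1=T (e.g. b=13, g=2), B1=F (e.g. b=2, g=2), B2=S (e.g. b=2, g=2), B2=E (e.g. b=9, g=2)

Answer: none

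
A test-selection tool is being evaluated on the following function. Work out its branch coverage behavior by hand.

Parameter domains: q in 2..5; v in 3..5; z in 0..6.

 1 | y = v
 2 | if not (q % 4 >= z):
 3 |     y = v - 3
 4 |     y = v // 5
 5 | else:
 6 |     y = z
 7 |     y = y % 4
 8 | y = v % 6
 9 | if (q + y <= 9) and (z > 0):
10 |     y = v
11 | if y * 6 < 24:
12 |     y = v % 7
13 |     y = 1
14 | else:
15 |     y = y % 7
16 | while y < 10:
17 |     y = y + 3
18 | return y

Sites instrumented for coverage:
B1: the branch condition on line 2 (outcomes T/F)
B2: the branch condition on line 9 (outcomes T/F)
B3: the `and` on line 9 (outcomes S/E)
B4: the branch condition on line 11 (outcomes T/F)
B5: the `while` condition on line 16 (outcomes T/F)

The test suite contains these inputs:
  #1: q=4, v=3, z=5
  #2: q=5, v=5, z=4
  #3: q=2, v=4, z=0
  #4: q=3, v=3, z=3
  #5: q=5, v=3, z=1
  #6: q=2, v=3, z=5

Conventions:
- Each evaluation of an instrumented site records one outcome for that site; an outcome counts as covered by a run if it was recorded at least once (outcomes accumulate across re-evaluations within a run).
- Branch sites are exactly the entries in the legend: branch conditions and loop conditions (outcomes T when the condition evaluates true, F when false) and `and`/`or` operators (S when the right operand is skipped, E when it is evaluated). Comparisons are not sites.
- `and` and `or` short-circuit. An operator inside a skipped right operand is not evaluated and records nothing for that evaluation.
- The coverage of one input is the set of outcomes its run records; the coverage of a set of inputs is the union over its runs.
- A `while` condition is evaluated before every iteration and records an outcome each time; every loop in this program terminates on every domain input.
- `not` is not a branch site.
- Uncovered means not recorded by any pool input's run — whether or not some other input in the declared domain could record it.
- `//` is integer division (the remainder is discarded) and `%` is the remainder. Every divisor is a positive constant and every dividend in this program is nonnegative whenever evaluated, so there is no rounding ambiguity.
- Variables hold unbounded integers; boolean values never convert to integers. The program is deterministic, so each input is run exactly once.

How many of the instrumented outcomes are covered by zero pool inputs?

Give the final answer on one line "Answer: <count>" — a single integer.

input #1, q=4, v=3, z=5: events B1->T, B3->E, B2->T, B4->T, B5->T, B5->T, B5->T, B5->F; outcomes B1=T, B2=T, B3=E, B4=T, B5=T, B5=F
input #2, q=5, v=5, z=4: events B1->T, B3->S, B2->F, B4->F, B5->T, B5->T, B5->F; outcomes B1=T, B2=F, B3=S, B4=F, B5=T, B5=F
input #3, q=2, v=4, z=0: events B1->F, B3->E, B2->F, B4->F, B5->T, B5->T, B5->F; outcomes B1=F, B2=F, B3=E, B4=F, B5=T, B5=F
input #4, q=3, v=3, z=3: events B1->F, B3->E, B2->T, B4->T, B5->T, B5->T, B5->T, B5->F; outcomes B1=F, B2=T, B3=E, B4=T, B5=T, B5=F
input #5, q=5, v=3, z=1: events B1->F, B3->E, B2->T, B4->T, B5->T, B5->T, B5->T, B5->F; outcomes B1=F, B2=T, B3=E, B4=T, B5=T, B5=F
input #6, q=2, v=3, z=5: events B1->T, B3->E, B2->T, B4->T, B5->T, B5->T, B5->T, B5->F; outcomes B1=T, B2=T, B3=E, B4=T, B5=T, B5=F
union over the pool: B1=T, B1=F, B2=T, B2=F, B3=S, B3=E, B4=T, B4=F, B5=T, B5=F
uncovered (0 of 10): none

Answer: 0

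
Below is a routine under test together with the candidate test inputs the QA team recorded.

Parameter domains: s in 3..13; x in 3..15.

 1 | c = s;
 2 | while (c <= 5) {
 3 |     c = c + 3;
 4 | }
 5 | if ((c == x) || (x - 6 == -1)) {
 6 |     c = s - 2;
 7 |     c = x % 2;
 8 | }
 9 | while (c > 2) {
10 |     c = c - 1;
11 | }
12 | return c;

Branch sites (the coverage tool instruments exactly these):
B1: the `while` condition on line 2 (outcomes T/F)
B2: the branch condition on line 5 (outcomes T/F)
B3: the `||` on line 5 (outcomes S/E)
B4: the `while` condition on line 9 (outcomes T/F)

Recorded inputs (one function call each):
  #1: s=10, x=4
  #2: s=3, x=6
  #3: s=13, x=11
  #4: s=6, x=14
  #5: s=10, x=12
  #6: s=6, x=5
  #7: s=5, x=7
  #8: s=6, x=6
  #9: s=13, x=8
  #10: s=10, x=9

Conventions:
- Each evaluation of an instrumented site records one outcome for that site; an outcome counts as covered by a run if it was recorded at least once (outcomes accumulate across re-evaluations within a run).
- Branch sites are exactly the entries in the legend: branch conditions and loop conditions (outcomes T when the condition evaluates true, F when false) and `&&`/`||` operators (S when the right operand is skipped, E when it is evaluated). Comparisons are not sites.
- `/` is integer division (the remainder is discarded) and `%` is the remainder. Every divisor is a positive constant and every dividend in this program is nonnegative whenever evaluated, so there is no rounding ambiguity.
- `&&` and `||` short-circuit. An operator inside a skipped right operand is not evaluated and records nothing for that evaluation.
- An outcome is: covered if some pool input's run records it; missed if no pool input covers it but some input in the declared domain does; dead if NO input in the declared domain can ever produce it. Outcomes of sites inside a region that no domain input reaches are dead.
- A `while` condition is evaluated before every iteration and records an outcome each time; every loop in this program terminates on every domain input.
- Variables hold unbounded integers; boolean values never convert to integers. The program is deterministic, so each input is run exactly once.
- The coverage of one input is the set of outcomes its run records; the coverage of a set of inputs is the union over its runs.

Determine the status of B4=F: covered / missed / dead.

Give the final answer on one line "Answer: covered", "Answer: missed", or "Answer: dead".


B4=F is recorded by pool input(s) 1, 2, 3, 4, 5, 6, 7, 8, 9, 10 -> covered
Answer: covered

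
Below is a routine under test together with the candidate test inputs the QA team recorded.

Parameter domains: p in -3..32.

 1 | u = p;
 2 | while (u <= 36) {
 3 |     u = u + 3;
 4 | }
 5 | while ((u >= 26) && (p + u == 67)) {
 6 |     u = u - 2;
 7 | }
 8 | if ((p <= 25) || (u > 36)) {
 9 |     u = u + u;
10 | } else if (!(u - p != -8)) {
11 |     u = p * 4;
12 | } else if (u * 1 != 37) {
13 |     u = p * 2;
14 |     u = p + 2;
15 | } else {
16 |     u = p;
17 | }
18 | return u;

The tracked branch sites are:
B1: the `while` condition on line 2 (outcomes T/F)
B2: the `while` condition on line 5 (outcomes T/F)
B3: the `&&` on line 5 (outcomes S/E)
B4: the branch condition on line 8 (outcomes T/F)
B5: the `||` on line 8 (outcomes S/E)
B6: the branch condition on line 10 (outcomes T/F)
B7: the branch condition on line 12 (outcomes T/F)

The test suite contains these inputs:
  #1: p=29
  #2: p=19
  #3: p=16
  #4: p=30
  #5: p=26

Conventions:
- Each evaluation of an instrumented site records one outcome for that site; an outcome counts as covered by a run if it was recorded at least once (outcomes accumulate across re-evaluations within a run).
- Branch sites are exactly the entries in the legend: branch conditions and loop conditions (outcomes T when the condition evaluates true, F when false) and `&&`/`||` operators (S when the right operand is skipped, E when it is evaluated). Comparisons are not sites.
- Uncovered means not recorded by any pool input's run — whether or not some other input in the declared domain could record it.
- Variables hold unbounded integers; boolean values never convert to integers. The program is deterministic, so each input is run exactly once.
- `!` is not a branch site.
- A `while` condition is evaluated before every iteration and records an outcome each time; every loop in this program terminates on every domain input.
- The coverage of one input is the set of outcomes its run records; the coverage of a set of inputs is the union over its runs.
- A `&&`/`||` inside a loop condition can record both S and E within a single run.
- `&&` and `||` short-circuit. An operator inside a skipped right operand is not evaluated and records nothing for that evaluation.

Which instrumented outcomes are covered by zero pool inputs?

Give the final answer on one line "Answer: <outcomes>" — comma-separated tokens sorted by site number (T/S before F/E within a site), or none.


input #1, p=29: events B1->T, B1->T, B1->T, B1->F, B3->E, B2->T, B3->E, B2->F, B5->E, B4->F, B6->F, B7->T; outcomes B1=T, B1=F, B2=T, B2=F, B3=E, B4=F, B5=E, B6=F, B7=T
input #2, p=19: events B1->T, B1->T, B1->T, B1->T, B1->T, B1->T, B1->F, B3->E, B2->F, B5->S, B4->T; outcomes B1=T, B1=F, B2=F, B3=E, B4=T, B5=S
input #3, p=16: events B1->T, B1->T, B1->T, B1->T, B1->T, B1->T, B1->T, B1->F, B3->E, B2->F, B5->S, B4->T; outcomes B1=T, B1=F, B2=F, B3=E, B4=T, B5=S
input #4, p=30: events B1->T, B1->T, B1->T, B1->F, B3->E, B2->F, B5->E, B4->T; outcomes B1=T, B1=F, B2=F, B3=E, B4=T, B5=E
input #5, p=26: events B1->T, B1->T, B1->T, B1->T, B1->F, B3->E, B2->F, B5->E, B4->T; outcomes B1=T, B1=F, B2=F, B3=E, B4=T, B5=E
union over the pool: B1=T, B1=F, B2=T, B2=F, B3=E, B4=T, B4=F, B5=S, B5=E, B6=F, B7=T
uncovered (3 of 14): B3=S, B6=T, B7=F
Answer: B3=S, B6=T, B7=F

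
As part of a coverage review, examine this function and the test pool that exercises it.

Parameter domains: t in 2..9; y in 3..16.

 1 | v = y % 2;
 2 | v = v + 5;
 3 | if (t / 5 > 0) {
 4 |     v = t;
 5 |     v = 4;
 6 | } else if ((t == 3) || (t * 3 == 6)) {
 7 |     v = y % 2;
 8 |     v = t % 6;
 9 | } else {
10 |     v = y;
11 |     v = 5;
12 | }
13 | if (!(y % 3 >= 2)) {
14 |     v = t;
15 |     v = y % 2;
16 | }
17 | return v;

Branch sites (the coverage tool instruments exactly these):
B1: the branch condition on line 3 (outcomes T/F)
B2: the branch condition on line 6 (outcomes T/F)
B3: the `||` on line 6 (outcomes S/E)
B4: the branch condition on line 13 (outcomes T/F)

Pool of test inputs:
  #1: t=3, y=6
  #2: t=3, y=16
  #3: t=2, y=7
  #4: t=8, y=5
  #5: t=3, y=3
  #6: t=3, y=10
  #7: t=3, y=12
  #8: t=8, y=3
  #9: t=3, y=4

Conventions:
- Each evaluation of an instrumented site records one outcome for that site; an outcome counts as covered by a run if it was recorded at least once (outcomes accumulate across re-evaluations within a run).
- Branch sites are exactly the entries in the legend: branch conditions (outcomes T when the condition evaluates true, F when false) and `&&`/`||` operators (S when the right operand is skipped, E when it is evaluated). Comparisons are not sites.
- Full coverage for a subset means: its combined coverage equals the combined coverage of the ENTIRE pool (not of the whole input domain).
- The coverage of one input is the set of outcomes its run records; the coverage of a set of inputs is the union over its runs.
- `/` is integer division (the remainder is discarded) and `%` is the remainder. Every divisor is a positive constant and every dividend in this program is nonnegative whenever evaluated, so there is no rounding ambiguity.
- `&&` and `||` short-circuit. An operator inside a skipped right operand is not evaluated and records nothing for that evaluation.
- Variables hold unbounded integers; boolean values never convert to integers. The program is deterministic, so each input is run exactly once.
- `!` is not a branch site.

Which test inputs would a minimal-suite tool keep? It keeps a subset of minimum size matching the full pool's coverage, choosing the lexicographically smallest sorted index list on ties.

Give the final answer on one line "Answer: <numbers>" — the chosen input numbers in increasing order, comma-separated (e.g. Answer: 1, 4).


input #1, t=3, y=6: events B1->F, B3->S, B2->T, B4->T; outcomes B1=F, B2=T, B3=S, B4=T
input #2, t=3, y=16: events B1->F, B3->S, B2->T, B4->T; outcomes B1=F, B2=T, B3=S, B4=T
input #3, t=2, y=7: events B1->F, B3->E, B2->T, B4->T; outcomes B1=F, B2=T, B3=E, B4=T
input #4, t=8, y=5: events B1->T, B4->F; outcomes B1=T, B4=F
input #5, t=3, y=3: events B1->F, B3->S, B2->T, B4->T; outcomes B1=F, B2=T, B3=S, B4=T
input #6, t=3, y=10: events B1->F, B3->S, B2->T, B4->T; outcomes B1=F, B2=T, B3=S, B4=T
input #7, t=3, y=12: events B1->F, B3->S, B2->T, B4->T; outcomes B1=F, B2=T, B3=S, B4=T
input #8, t=8, y=3: events B1->T, B4->T; outcomes B1=T, B4=T
input #9, t=3, y=4: events B1->F, B3->S, B2->T, B4->T; outcomes B1=F, B2=T, B3=S, B4=T
together the pool reaches 7 outcomes: B1=T, B1=F, B2=T, B3=S, B3=E, B4=T, B4=F
checked all size-1 subsets: none covers 7 outcomes (max 4/7)
checked all size-2 subsets: none covers 7 outcomes (max 6/7)
at size 3, {1, 3, 4} reaches all 7 outcomes; every lexicographically earlier size-3 subset fails
Answer: 1, 3, 4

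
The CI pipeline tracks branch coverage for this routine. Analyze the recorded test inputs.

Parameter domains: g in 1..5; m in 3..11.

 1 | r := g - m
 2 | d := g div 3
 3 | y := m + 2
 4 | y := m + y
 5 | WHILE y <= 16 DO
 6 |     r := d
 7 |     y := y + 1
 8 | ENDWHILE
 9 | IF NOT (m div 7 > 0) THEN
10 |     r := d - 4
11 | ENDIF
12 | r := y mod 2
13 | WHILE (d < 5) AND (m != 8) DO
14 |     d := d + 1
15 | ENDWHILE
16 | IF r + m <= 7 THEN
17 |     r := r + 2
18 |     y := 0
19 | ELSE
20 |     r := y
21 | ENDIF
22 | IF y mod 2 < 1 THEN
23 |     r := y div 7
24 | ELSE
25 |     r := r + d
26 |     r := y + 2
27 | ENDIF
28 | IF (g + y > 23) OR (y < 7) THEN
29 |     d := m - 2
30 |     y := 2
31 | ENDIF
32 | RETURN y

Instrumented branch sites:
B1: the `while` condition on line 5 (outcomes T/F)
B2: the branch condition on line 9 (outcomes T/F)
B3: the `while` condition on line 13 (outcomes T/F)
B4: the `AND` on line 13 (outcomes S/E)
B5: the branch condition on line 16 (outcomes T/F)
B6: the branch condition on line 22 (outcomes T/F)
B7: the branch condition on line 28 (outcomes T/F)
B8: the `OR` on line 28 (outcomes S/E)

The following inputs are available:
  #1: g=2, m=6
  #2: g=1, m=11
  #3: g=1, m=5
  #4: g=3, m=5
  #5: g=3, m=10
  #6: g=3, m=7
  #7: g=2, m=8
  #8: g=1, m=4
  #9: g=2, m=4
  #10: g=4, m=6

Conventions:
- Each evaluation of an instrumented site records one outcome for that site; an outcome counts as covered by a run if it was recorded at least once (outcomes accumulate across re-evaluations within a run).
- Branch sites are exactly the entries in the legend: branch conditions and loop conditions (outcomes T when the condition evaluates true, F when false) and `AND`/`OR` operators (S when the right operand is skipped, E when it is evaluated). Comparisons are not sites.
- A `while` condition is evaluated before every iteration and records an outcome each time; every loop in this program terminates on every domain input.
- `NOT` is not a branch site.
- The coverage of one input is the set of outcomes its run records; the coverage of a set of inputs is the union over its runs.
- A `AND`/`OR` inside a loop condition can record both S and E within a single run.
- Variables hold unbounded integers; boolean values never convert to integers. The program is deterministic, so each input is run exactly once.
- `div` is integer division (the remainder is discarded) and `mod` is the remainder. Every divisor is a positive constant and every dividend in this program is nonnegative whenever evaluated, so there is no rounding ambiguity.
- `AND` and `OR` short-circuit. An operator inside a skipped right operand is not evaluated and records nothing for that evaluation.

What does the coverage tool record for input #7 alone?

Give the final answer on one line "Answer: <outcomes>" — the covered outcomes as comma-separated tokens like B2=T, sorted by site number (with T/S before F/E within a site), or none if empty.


Event log for input #7 (g=2, m=8):
  B1->F, B2->F, B4->E, B3->F, B5->F, B6->T, B8->E, B7->F
distinct outcomes covered: B1=F, B2=F, B3=F, B4=E, B5=F, B6=T, B7=F, B8=E
Answer: B1=F, B2=F, B3=F, B4=E, B5=F, B6=T, B7=F, B8=E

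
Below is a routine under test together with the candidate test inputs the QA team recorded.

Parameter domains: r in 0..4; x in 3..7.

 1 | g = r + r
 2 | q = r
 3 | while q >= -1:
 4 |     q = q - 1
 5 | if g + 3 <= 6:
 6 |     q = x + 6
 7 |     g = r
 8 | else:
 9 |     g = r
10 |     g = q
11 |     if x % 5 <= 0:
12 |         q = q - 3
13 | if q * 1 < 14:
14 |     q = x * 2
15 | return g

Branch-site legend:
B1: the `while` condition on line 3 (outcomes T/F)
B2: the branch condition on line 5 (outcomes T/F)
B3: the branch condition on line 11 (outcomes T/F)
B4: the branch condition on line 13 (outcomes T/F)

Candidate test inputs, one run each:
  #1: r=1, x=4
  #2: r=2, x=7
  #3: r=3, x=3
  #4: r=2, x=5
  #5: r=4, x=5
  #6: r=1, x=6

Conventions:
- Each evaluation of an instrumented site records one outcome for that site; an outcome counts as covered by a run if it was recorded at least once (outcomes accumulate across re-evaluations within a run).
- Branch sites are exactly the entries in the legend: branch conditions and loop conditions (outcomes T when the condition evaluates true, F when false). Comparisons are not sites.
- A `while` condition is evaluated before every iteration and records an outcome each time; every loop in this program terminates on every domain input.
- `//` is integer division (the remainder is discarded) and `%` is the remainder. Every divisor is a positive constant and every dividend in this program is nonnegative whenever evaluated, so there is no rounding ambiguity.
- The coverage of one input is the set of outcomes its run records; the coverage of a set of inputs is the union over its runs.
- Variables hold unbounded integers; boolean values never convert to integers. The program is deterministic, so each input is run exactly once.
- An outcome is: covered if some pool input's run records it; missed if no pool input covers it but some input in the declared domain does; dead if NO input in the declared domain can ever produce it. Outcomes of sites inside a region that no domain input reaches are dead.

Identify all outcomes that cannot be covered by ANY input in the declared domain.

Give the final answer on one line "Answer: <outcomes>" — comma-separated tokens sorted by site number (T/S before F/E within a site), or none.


exhaustive pass over the 25-input domain:
  B4=F: zero occurrences over every domain input -> dead
  reachable outcomes have witnesses, e.g. B1=T (e.g. r=0, x=3), B1=F (e.g. r=0, x=3), B2=T (e.g. r=0, x=3), B2=F (e.g. r=2, x=3)
Answer: B4=F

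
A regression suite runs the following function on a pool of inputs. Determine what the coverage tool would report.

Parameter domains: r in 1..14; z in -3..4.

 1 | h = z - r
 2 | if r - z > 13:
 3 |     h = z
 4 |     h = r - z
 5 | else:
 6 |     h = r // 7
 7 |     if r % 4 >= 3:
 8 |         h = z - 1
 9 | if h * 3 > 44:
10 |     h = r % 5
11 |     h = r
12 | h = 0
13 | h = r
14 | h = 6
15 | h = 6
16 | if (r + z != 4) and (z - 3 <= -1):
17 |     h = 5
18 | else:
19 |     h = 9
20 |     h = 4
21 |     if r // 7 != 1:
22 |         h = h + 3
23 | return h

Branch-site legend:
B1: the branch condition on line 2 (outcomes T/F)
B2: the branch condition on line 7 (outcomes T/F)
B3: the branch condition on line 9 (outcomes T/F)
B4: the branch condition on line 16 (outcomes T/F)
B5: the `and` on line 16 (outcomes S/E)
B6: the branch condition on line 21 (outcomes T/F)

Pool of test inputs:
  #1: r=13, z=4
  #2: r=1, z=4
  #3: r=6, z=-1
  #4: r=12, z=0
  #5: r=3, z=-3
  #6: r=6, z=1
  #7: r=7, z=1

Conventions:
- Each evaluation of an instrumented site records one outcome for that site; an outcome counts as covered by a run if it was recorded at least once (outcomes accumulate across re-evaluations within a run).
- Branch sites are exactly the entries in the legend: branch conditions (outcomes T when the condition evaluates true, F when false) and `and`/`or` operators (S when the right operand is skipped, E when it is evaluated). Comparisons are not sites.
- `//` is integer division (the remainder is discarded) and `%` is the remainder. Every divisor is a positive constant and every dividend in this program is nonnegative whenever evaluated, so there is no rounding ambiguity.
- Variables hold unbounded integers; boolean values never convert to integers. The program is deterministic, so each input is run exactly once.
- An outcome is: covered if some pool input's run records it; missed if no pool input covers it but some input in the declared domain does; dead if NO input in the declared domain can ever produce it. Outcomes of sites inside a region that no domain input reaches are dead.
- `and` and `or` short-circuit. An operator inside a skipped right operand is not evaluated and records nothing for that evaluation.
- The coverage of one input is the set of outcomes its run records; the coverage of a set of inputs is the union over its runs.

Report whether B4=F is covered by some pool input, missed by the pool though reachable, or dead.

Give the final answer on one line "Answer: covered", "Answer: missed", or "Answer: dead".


B4=F is recorded by pool input(s) 1, 2 -> covered
Answer: covered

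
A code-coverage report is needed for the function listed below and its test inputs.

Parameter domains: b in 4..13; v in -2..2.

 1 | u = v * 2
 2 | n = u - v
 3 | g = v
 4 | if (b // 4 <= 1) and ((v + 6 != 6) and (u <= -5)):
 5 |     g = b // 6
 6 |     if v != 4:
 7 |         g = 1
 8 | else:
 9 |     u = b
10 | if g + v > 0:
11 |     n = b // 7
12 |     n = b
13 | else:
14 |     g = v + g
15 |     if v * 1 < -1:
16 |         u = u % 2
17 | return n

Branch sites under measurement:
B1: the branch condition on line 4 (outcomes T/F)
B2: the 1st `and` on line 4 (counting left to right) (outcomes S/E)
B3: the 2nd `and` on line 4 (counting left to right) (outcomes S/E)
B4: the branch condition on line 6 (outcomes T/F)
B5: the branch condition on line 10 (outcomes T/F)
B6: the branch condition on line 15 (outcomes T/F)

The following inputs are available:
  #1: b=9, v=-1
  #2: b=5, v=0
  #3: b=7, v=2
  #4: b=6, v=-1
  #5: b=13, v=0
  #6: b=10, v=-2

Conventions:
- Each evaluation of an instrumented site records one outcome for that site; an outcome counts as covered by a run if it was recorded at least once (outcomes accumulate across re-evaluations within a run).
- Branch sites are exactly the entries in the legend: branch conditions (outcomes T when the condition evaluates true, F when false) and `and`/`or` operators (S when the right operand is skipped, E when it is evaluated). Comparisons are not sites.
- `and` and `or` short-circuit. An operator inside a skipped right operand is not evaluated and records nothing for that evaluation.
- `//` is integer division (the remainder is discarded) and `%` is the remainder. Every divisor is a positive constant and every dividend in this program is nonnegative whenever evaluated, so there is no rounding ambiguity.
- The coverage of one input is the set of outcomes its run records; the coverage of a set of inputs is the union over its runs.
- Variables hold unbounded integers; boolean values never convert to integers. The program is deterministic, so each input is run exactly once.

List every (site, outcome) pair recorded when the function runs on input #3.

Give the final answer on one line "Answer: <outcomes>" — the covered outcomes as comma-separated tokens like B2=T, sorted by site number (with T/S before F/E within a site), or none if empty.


Event log for input #3 (b=7, v=2):
  B2->E, B3->E, B1->F, B5->T
deduplicating events, the covered set is: B1=F, B2=E, B3=E, B5=T
Answer: B1=F, B2=E, B3=E, B5=T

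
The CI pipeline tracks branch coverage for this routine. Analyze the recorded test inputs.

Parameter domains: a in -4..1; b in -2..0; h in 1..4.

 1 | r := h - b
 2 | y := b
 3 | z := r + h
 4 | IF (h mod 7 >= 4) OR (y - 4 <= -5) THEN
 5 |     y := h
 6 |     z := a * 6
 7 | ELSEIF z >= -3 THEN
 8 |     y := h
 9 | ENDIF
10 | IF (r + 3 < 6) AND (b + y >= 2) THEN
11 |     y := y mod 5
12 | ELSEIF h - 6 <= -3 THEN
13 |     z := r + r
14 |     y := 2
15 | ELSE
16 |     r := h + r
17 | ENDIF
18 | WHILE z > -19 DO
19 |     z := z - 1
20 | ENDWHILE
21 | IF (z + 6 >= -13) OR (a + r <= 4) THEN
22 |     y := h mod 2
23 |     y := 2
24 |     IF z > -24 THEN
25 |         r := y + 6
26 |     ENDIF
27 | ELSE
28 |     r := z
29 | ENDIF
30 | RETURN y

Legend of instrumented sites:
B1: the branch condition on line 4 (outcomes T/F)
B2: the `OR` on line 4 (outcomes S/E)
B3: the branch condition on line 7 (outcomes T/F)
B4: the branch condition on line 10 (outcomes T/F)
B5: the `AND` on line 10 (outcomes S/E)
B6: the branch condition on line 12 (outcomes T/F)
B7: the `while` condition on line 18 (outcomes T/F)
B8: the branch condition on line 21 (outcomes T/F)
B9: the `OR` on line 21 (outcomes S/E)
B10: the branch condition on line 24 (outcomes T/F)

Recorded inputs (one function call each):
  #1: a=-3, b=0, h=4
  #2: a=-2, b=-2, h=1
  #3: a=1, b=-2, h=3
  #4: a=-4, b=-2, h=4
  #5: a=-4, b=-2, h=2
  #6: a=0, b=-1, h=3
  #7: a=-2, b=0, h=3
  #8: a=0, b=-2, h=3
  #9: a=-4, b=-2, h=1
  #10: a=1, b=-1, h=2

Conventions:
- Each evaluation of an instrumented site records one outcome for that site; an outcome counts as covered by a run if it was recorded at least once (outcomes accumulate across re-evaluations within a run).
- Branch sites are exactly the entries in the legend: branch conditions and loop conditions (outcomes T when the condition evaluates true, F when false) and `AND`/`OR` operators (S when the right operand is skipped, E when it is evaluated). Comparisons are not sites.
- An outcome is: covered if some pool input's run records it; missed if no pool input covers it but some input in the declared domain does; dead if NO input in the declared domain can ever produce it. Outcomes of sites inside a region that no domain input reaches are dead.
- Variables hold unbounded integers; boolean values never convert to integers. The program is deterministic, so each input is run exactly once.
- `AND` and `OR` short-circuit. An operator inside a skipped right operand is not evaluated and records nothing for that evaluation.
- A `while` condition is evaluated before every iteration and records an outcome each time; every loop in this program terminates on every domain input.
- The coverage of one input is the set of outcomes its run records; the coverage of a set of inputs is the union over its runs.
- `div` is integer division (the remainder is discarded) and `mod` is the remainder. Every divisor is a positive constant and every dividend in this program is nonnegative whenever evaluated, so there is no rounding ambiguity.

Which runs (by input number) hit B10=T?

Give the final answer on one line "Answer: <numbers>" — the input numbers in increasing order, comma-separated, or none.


input #1 (a=-3, b=0, h=4): produces B10=T
input #2 (a=-2, b=-2, h=1): produces B10=T
input #3 (a=1, b=-2, h=3): produces B10=T
input #4 (a=-4, b=-2, h=4): does not produce B10=T
input #5 (a=-4, b=-2, h=2): produces B10=T
input #6 (a=0, b=-1, h=3): produces B10=T
input #7 (a=-2, b=0, h=3): produces B10=T
input #8 (a=0, b=-2, h=3): produces B10=T
input #9 (a=-4, b=-2, h=1): produces B10=T
input #10 (a=1, b=-1, h=2): produces B10=T
Answer: 1, 2, 3, 5, 6, 7, 8, 9, 10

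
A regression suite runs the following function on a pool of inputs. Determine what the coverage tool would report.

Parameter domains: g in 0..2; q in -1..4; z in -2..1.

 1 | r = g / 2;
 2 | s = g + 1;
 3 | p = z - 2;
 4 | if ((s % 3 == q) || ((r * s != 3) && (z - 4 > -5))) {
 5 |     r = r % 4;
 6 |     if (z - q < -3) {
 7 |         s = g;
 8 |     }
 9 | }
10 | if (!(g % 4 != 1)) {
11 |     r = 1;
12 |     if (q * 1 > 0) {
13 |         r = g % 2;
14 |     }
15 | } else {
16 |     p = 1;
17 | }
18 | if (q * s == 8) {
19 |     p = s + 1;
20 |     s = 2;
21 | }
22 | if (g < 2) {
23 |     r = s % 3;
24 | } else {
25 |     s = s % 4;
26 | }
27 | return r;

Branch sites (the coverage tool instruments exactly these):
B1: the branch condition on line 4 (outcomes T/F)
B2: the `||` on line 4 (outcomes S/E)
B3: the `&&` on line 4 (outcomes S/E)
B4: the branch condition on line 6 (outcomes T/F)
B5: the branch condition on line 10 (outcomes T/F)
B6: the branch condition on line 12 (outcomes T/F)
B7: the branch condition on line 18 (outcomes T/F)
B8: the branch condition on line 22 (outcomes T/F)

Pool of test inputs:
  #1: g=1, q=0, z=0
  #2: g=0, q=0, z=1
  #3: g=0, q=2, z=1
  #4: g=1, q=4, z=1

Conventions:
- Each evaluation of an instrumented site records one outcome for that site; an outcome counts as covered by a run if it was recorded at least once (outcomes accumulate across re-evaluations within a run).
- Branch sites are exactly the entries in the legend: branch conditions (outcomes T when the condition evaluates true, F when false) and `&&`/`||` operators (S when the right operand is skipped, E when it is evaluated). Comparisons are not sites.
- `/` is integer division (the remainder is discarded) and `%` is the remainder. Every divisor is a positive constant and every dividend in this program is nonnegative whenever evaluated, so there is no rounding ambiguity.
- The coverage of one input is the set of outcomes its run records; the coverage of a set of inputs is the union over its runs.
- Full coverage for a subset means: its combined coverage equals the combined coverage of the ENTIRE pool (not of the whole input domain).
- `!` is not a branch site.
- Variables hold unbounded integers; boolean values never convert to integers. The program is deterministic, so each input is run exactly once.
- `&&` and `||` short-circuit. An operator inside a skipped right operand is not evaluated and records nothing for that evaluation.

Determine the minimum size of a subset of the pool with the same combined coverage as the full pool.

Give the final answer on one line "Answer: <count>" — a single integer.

test 1 (g=1, q=0, z=0) fires B2->E, B3->E, B1->T, B4->F, B5->T, B6->F, B7->F, B8->T; hits B1=T, B2=E, B3=E, B4=F, B5=T, B6=F, B7=F, B8=T
test 2 (g=0, q=0, z=1) fires B2->E, B3->E, B1->T, B4->F, B5->F, B7->F, B8->T; hits B1=T, B2=E, B3=E, B4=F, B5=F, B7=F, B8=T
test 3 (g=0, q=2, z=1) fires B2->E, B3->E, B1->T, B4->F, B5->F, B7->F, B8->T; hits B1=T, B2=E, B3=E, B4=F, B5=F, B7=F, B8=T
test 4 (g=1, q=4, z=1) fires B2->E, B3->E, B1->T, B4->F, B5->T, B6->T, B7->T, B8->T; hits B1=T, B2=E, B3=E, B4=F, B5=T, B6=T, B7=T, B8=T
together the pool reaches 11 outcomes: B1=T, B2=E, B3=E, B4=F, B5=T, B5=F, B6=T, B6=F, B7=T, B7=F, B8=T
checked all size-1 subsets: none covers 11 outcomes (max 8/11)
checked all size-2 subsets: none covers 11 outcomes (max 10/11)
size 3: inputs {1, 2, 4} cover all 11 outcomes, and no lexicographically smaller subset of this size does

Answer: 3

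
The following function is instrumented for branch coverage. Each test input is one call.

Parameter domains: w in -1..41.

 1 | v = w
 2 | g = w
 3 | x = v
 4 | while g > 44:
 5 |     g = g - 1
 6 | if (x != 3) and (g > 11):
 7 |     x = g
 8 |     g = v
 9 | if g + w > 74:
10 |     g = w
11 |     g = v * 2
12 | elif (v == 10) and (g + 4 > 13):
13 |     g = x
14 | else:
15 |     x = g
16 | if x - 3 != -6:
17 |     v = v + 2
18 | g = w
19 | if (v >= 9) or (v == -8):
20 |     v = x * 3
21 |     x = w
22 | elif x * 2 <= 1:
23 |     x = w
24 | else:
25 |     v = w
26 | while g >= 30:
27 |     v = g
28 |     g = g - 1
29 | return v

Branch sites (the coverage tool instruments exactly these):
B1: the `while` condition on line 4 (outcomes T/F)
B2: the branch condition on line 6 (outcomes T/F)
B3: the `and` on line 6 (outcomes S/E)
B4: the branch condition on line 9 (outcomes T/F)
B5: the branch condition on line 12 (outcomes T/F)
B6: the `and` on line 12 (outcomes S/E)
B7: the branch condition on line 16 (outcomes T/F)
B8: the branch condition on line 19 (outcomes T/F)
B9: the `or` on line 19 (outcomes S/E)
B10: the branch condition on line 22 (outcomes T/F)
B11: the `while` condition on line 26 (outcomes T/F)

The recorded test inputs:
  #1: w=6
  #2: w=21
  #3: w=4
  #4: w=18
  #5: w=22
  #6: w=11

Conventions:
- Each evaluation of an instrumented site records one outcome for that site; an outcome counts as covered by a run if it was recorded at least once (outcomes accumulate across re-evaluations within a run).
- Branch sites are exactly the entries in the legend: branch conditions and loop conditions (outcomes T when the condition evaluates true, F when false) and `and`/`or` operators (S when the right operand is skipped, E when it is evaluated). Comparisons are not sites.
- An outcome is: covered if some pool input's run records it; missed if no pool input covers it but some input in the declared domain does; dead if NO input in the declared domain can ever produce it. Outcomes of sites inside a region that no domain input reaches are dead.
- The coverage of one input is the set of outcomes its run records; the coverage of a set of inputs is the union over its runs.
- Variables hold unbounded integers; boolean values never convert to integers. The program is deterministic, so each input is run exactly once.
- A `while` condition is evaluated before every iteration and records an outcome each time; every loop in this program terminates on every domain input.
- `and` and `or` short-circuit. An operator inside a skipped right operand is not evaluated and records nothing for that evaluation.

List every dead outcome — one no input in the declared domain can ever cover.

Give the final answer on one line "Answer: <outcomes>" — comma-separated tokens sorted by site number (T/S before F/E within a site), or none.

sweeping the full domain (43 inputs) for each outcome:
  B1=T: unreachable across the whole domain -> dead
  B7=F: unreachable across the whole domain -> dead
  reachable outcomes have witnesses, e.g. B1=F (e.g. w=-1), B2=T (e.g. w=12), B2=F (e.g. w=-1), B3=S (e.g. w=3)

Answer: B1=T, B7=F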